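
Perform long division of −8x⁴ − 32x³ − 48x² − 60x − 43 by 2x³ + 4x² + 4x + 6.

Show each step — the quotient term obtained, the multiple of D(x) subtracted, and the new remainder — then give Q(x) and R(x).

Q(x) = −4x − 8; R(x) = −4x + 5

Step 1: lead(−8x⁴ − 32x³ − 48x² − 60x − 43) ÷ lead(D) = −8x⁴ ÷ 2x³ = −4x. Subtract (−4x)·D = −8x⁴ − 16x³ − 16x² − 24x. Remainder: −16x³ − 32x² − 36x − 43.
Step 2: lead(−16x³ − 32x² − 36x − 43) ÷ lead(D) = −16x³ ÷ 2x³ = −8. Subtract (−8)·D = −16x³ − 32x² − 32x − 48. Remainder: −4x + 5.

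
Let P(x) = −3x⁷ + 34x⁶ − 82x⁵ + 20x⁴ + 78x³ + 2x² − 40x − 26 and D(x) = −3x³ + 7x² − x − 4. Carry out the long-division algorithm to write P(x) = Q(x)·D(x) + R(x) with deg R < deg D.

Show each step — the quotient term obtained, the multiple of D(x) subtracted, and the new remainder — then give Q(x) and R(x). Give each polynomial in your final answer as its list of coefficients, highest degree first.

Step 1: lead(−3x⁷ + 34x⁶ − 82x⁵ + 20x⁴ + 78x³ + 2x² − 40x − 26) ÷ lead(D) = −3x⁷ ÷ −3x³ = x⁴. Subtract (x⁴)·D = −3x⁷ + 7x⁶ − x⁵ − 4x⁴. Remainder: 27x⁶ − 81x⁵ + 24x⁴ + 78x³ + 2x² − 40x − 26.
Step 2: lead(27x⁶ − 81x⁵ + 24x⁴ + 78x³ + 2x² − 40x − 26) ÷ lead(D) = 27x⁶ ÷ −3x³ = −9x³. Subtract (−9x³)·D = 27x⁶ − 63x⁵ + 9x⁴ + 36x³. Remainder: −18x⁵ + 15x⁴ + 42x³ + 2x² − 40x − 26.
Step 3: lead(−18x⁵ + 15x⁴ + 42x³ + 2x² − 40x − 26) ÷ lead(D) = −18x⁵ ÷ −3x³ = 6x². Subtract (6x²)·D = −18x⁵ + 42x⁴ − 6x³ − 24x². Remainder: −27x⁴ + 48x³ + 26x² − 40x − 26.
Step 4: lead(−27x⁴ + 48x³ + 26x² − 40x − 26) ÷ lead(D) = −27x⁴ ÷ −3x³ = 9x. Subtract (9x)·D = −27x⁴ + 63x³ − 9x² − 36x. Remainder: −15x³ + 35x² − 4x − 26.
Step 5: lead(−15x³ + 35x² − 4x − 26) ÷ lead(D) = −15x³ ÷ −3x³ = 5. Subtract (5)·D = −15x³ + 35x² − 5x − 20. Remainder: x − 6.

Q = [1, -9, 6, 9, 5]; R = [1, -6]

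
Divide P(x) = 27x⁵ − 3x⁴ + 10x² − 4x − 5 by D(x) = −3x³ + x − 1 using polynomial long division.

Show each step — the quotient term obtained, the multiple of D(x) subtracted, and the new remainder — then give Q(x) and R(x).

Q(x) = −9x² + x − 3; R(x) = −8

Step 1: lead(27x⁵ − 3x⁴ + 10x² − 4x − 5) ÷ lead(D) = 27x⁵ ÷ −3x³ = −9x². Subtract (−9x²)·D = 27x⁵ − 9x³ + 9x². Remainder: −3x⁴ + 9x³ + x² − 4x − 5.
Step 2: lead(−3x⁴ + 9x³ + x² − 4x − 5) ÷ lead(D) = −3x⁴ ÷ −3x³ = x. Subtract (x)·D = −3x⁴ + x² − x. Remainder: 9x³ − 3x − 5.
Step 3: lead(9x³ − 3x − 5) ÷ lead(D) = 9x³ ÷ −3x³ = −3. Subtract (−3)·D = 9x³ − 3x + 3. Remainder: −8.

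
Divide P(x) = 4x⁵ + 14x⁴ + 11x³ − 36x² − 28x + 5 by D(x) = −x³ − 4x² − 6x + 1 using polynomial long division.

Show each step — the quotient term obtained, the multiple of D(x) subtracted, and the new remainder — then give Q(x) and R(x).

Step 1: lead(4x⁵ + 14x⁴ + 11x³ − 36x² − 28x + 5) ÷ lead(D) = 4x⁵ ÷ −x³ = −4x². Subtract (−4x²)·D = 4x⁵ + 16x⁴ + 24x³ − 4x². Remainder: −2x⁴ − 13x³ − 32x² − 28x + 5.
Step 2: lead(−2x⁴ − 13x³ − 32x² − 28x + 5) ÷ lead(D) = −2x⁴ ÷ −x³ = 2x. Subtract (2x)·D = −2x⁴ − 8x³ − 12x² + 2x. Remainder: −5x³ − 20x² − 30x + 5.
Step 3: lead(−5x³ − 20x² − 30x + 5) ÷ lead(D) = −5x³ ÷ −x³ = 5. Subtract (5)·D = −5x³ − 20x² − 30x + 5. Remainder: 0.

Q(x) = −4x² + 2x + 5; R(x) = 0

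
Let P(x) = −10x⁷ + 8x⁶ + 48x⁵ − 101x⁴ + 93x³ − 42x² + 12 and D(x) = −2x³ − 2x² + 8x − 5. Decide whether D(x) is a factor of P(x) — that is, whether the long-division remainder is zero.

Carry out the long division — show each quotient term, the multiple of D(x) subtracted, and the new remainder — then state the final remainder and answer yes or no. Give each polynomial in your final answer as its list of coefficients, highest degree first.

Step 1: lead(−10x⁷ + 8x⁶ + 48x⁵ − 101x⁴ + 93x³ − 42x² + 12) ÷ lead(D) = −10x⁷ ÷ −2x³ = 5x⁴. Subtract (5x⁴)·D = −10x⁷ − 10x⁶ + 40x⁵ − 25x⁴. Remainder: 18x⁶ + 8x⁵ − 76x⁴ + 93x³ − 42x² + 12.
Step 2: lead(18x⁶ + 8x⁵ − 76x⁴ + 93x³ − 42x² + 12) ÷ lead(D) = 18x⁶ ÷ −2x³ = −9x³. Subtract (−9x³)·D = 18x⁶ + 18x⁵ − 72x⁴ + 45x³. Remainder: −10x⁵ − 4x⁴ + 48x³ − 42x² + 12.
Step 3: lead(−10x⁵ − 4x⁴ + 48x³ − 42x² + 12) ÷ lead(D) = −10x⁵ ÷ −2x³ = 5x². Subtract (5x²)·D = −10x⁵ − 10x⁴ + 40x³ − 25x². Remainder: 6x⁴ + 8x³ − 17x² + 12.
Step 4: lead(6x⁴ + 8x³ − 17x² + 12) ÷ lead(D) = 6x⁴ ÷ −2x³ = −3x. Subtract (−3x)·D = 6x⁴ + 6x³ − 24x² + 15x. Remainder: 2x³ + 7x² − 15x + 12.
Step 5: lead(2x³ + 7x² − 15x + 12) ÷ lead(D) = 2x³ ÷ −2x³ = −1. Subtract (−1)·D = 2x³ + 2x² − 8x + 5. Remainder: 5x² − 7x + 7.

R = [5, -7, 7], so D(x) is not a factor of P(x). no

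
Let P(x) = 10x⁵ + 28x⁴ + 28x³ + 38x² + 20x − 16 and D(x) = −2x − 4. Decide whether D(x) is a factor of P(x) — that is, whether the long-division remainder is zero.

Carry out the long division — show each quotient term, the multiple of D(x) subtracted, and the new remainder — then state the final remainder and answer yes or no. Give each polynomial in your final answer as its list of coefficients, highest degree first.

R = [0], so D(x) is a factor of P(x). yes

Step 1: lead(10x⁵ + 28x⁴ + 28x³ + 38x² + 20x − 16) ÷ lead(D) = 10x⁵ ÷ −2x = −5x⁴. Subtract (−5x⁴)·D = 10x⁵ + 20x⁴. Remainder: 8x⁴ + 28x³ + 38x² + 20x − 16.
Step 2: lead(8x⁴ + 28x³ + 38x² + 20x − 16) ÷ lead(D) = 8x⁴ ÷ −2x = −4x³. Subtract (−4x³)·D = 8x⁴ + 16x³. Remainder: 12x³ + 38x² + 20x − 16.
Step 3: lead(12x³ + 38x² + 20x − 16) ÷ lead(D) = 12x³ ÷ −2x = −6x². Subtract (−6x²)·D = 12x³ + 24x². Remainder: 14x² + 20x − 16.
Step 4: lead(14x² + 20x − 16) ÷ lead(D) = 14x² ÷ −2x = −7x. Subtract (−7x)·D = 14x² + 28x. Remainder: −8x − 16.
Step 5: lead(−8x − 16) ÷ lead(D) = −8x ÷ −2x = 4. Subtract (4)·D = −8x − 16. Remainder: 0.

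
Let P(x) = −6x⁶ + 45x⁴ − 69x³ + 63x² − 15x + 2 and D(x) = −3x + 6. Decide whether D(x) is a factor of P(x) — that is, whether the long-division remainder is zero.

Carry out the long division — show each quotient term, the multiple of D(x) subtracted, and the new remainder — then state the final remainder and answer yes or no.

Step 1: lead(−6x⁶ + 45x⁴ − 69x³ + 63x² − 15x + 2) ÷ lead(D) = −6x⁶ ÷ −3x = 2x⁵. Subtract (2x⁵)·D = −6x⁶ + 12x⁵. Remainder: −12x⁵ + 45x⁴ − 69x³ + 63x² − 15x + 2.
Step 2: lead(−12x⁵ + 45x⁴ − 69x³ + 63x² − 15x + 2) ÷ lead(D) = −12x⁵ ÷ −3x = 4x⁴. Subtract (4x⁴)·D = −12x⁵ + 24x⁴. Remainder: 21x⁴ − 69x³ + 63x² − 15x + 2.
Step 3: lead(21x⁴ − 69x³ + 63x² − 15x + 2) ÷ lead(D) = 21x⁴ ÷ −3x = −7x³. Subtract (−7x³)·D = 21x⁴ − 42x³. Remainder: −27x³ + 63x² − 15x + 2.
Step 4: lead(−27x³ + 63x² − 15x + 2) ÷ lead(D) = −27x³ ÷ −3x = 9x². Subtract (9x²)·D = −27x³ + 54x². Remainder: 9x² − 15x + 2.
Step 5: lead(9x² − 15x + 2) ÷ lead(D) = 9x² ÷ −3x = −3x. Subtract (−3x)·D = 9x² − 18x. Remainder: 3x + 2.
Step 6: lead(3x + 2) ÷ lead(D) = 3x ÷ −3x = −1. Subtract (−1)·D = 3x − 6. Remainder: 8.

R(x) = 8, so D(x) is not a factor of P(x). no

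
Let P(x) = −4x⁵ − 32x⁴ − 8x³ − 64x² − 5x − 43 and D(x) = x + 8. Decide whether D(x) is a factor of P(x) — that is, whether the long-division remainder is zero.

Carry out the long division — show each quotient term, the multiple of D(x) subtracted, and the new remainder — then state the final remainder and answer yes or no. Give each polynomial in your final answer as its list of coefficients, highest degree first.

Step 1: lead(−4x⁵ − 32x⁴ − 8x³ − 64x² − 5x − 43) ÷ lead(D) = −4x⁵ ÷ x = −4x⁴. Subtract (−4x⁴)·D = −4x⁵ − 32x⁴. Remainder: −8x³ − 64x² − 5x − 43.
Step 2: lead(−8x³ − 64x² − 5x − 43) ÷ lead(D) = −8x³ ÷ x = −8x². Subtract (−8x²)·D = −8x³ − 64x². Remainder: −5x − 43.
Step 3: lead(−5x − 43) ÷ lead(D) = −5x ÷ x = −5. Subtract (−5)·D = −5x − 40. Remainder: −3.

R = [-3], so D(x) is not a factor of P(x). no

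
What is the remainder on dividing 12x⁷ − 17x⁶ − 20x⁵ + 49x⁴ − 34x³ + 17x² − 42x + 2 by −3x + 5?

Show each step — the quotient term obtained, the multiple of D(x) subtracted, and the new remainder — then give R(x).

Step 1: lead(12x⁷ − 17x⁶ − 20x⁵ + 49x⁴ − 34x³ + 17x² − 42x + 2) ÷ lead(D) = 12x⁷ ÷ −3x = −4x⁶. Subtract (−4x⁶)·D = 12x⁷ − 20x⁶. Remainder: 3x⁶ − 20x⁵ + 49x⁴ − 34x³ + 17x² − 42x + 2.
Step 2: lead(3x⁶ − 20x⁵ + 49x⁴ − 34x³ + 17x² − 42x + 2) ÷ lead(D) = 3x⁶ ÷ −3x = −x⁵. Subtract (−x⁵)·D = 3x⁶ − 5x⁵. Remainder: −15x⁵ + 49x⁴ − 34x³ + 17x² − 42x + 2.
Step 3: lead(−15x⁵ + 49x⁴ − 34x³ + 17x² − 42x + 2) ÷ lead(D) = −15x⁵ ÷ −3x = 5x⁴. Subtract (5x⁴)·D = −15x⁵ + 25x⁴. Remainder: 24x⁴ − 34x³ + 17x² − 42x + 2.
Step 4: lead(24x⁴ − 34x³ + 17x² − 42x + 2) ÷ lead(D) = 24x⁴ ÷ −3x = −8x³. Subtract (−8x³)·D = 24x⁴ − 40x³. Remainder: 6x³ + 17x² − 42x + 2.
Step 5: lead(6x³ + 17x² − 42x + 2) ÷ lead(D) = 6x³ ÷ −3x = −2x². Subtract (−2x²)·D = 6x³ − 10x². Remainder: 27x² − 42x + 2.
Step 6: lead(27x² − 42x + 2) ÷ lead(D) = 27x² ÷ −3x = −9x. Subtract (−9x)·D = 27x² − 45x. Remainder: 3x + 2.
Step 7: lead(3x + 2) ÷ lead(D) = 3x ÷ −3x = −1. Subtract (−1)·D = 3x − 5. Remainder: 7.

R(x) = 7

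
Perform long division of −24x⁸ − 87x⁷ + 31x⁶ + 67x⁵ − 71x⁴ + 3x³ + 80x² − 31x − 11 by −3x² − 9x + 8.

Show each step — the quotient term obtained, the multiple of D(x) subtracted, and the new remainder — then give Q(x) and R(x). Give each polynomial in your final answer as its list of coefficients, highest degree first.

Step 1: lead(−24x⁸ − 87x⁷ + 31x⁶ + 67x⁵ − 71x⁴ + 3x³ + 80x² − 31x − 11) ÷ lead(D) = −24x⁸ ÷ −3x² = 8x⁶. Subtract (8x⁶)·D = −24x⁸ − 72x⁷ + 64x⁶. Remainder: −15x⁷ − 33x⁶ + 67x⁵ − 71x⁴ + 3x³ + 80x² − 31x − 11.
Step 2: lead(−15x⁷ − 33x⁶ + 67x⁵ − 71x⁴ + 3x³ + 80x² − 31x − 11) ÷ lead(D) = −15x⁷ ÷ −3x² = 5x⁵. Subtract (5x⁵)·D = −15x⁷ − 45x⁶ + 40x⁵. Remainder: 12x⁶ + 27x⁵ − 71x⁴ + 3x³ + 80x² − 31x − 11.
Step 3: lead(12x⁶ + 27x⁵ − 71x⁴ + 3x³ + 80x² − 31x − 11) ÷ lead(D) = 12x⁶ ÷ −3x² = −4x⁴. Subtract (−4x⁴)·D = 12x⁶ + 36x⁵ − 32x⁴. Remainder: −9x⁵ − 39x⁴ + 3x³ + 80x² − 31x − 11.
Step 4: lead(−9x⁵ − 39x⁴ + 3x³ + 80x² − 31x − 11) ÷ lead(D) = −9x⁵ ÷ −3x² = 3x³. Subtract (3x³)·D = −9x⁵ − 27x⁴ + 24x³. Remainder: −12x⁴ − 21x³ + 80x² − 31x − 11.
Step 5: lead(−12x⁴ − 21x³ + 80x² − 31x − 11) ÷ lead(D) = −12x⁴ ÷ −3x² = 4x². Subtract (4x²)·D = −12x⁴ − 36x³ + 32x². Remainder: 15x³ + 48x² − 31x − 11.
Step 6: lead(15x³ + 48x² − 31x − 11) ÷ lead(D) = 15x³ ÷ −3x² = −5x. Subtract (−5x)·D = 15x³ + 45x² − 40x. Remainder: 3x² + 9x − 11.
Step 7: lead(3x² + 9x − 11) ÷ lead(D) = 3x² ÷ −3x² = −1. Subtract (−1)·D = 3x² + 9x − 8. Remainder: −3.

Q = [8, 5, -4, 3, 4, -5, -1]; R = [-3]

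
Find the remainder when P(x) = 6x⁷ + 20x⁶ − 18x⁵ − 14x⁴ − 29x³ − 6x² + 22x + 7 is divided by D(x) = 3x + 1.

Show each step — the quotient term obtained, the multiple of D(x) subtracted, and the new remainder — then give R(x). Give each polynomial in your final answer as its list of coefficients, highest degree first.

Step 1: lead(6x⁷ + 20x⁶ − 18x⁵ − 14x⁴ − 29x³ − 6x² + 22x + 7) ÷ lead(D) = 6x⁷ ÷ 3x = 2x⁶. Subtract (2x⁶)·D = 6x⁷ + 2x⁶. Remainder: 18x⁶ − 18x⁵ − 14x⁴ − 29x³ − 6x² + 22x + 7.
Step 2: lead(18x⁶ − 18x⁵ − 14x⁴ − 29x³ − 6x² + 22x + 7) ÷ lead(D) = 18x⁶ ÷ 3x = 6x⁵. Subtract (6x⁵)·D = 18x⁶ + 6x⁵. Remainder: −24x⁵ − 14x⁴ − 29x³ − 6x² + 22x + 7.
Step 3: lead(−24x⁵ − 14x⁴ − 29x³ − 6x² + 22x + 7) ÷ lead(D) = −24x⁵ ÷ 3x = −8x⁴. Subtract (−8x⁴)·D = −24x⁵ − 8x⁴. Remainder: −6x⁴ − 29x³ − 6x² + 22x + 7.
Step 4: lead(−6x⁴ − 29x³ − 6x² + 22x + 7) ÷ lead(D) = −6x⁴ ÷ 3x = −2x³. Subtract (−2x³)·D = −6x⁴ − 2x³. Remainder: −27x³ − 6x² + 22x + 7.
Step 5: lead(−27x³ − 6x² + 22x + 7) ÷ lead(D) = −27x³ ÷ 3x = −9x². Subtract (−9x²)·D = −27x³ − 9x². Remainder: 3x² + 22x + 7.
Step 6: lead(3x² + 22x + 7) ÷ lead(D) = 3x² ÷ 3x = x. Subtract (x)·D = 3x² + x. Remainder: 21x + 7.
Step 7: lead(21x + 7) ÷ lead(D) = 21x ÷ 3x = 7. Subtract (7)·D = 21x + 7. Remainder: 0.

R = [0]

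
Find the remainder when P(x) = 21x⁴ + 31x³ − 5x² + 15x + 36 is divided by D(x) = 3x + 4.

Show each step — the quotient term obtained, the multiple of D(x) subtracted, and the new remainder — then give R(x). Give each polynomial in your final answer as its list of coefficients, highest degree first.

R = [0]

Step 1: lead(21x⁴ + 31x³ − 5x² + 15x + 36) ÷ lead(D) = 21x⁴ ÷ 3x = 7x³. Subtract (7x³)·D = 21x⁴ + 28x³. Remainder: 3x³ − 5x² + 15x + 36.
Step 2: lead(3x³ − 5x² + 15x + 36) ÷ lead(D) = 3x³ ÷ 3x = x². Subtract (x²)·D = 3x³ + 4x². Remainder: −9x² + 15x + 36.
Step 3: lead(−9x² + 15x + 36) ÷ lead(D) = −9x² ÷ 3x = −3x. Subtract (−3x)·D = −9x² − 12x. Remainder: 27x + 36.
Step 4: lead(27x + 36) ÷ lead(D) = 27x ÷ 3x = 9. Subtract (9)·D = 27x + 36. Remainder: 0.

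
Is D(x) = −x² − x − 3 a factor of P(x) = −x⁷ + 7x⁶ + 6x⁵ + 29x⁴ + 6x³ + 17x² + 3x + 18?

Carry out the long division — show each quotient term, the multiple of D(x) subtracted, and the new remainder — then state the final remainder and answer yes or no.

Step 1: lead(−x⁷ + 7x⁶ + 6x⁵ + 29x⁴ + 6x³ + 17x² + 3x + 18) ÷ lead(D) = −x⁷ ÷ −x² = x⁵. Subtract (x⁵)·D = −x⁷ − x⁶ − 3x⁵. Remainder: 8x⁶ + 9x⁵ + 29x⁴ + 6x³ + 17x² + 3x + 18.
Step 2: lead(8x⁶ + 9x⁵ + 29x⁴ + 6x³ + 17x² + 3x + 18) ÷ lead(D) = 8x⁶ ÷ −x² = −8x⁴. Subtract (−8x⁴)·D = 8x⁶ + 8x⁵ + 24x⁴. Remainder: x⁵ + 5x⁴ + 6x³ + 17x² + 3x + 18.
Step 3: lead(x⁵ + 5x⁴ + 6x³ + 17x² + 3x + 18) ÷ lead(D) = x⁵ ÷ −x² = −x³. Subtract (−x³)·D = x⁵ + x⁴ + 3x³. Remainder: 4x⁴ + 3x³ + 17x² + 3x + 18.
Step 4: lead(4x⁴ + 3x³ + 17x² + 3x + 18) ÷ lead(D) = 4x⁴ ÷ −x² = −4x². Subtract (−4x²)·D = 4x⁴ + 4x³ + 12x². Remainder: −x³ + 5x² + 3x + 18.
Step 5: lead(−x³ + 5x² + 3x + 18) ÷ lead(D) = −x³ ÷ −x² = x. Subtract (x)·D = −x³ − x² − 3x. Remainder: 6x² + 6x + 18.
Step 6: lead(6x² + 6x + 18) ÷ lead(D) = 6x² ÷ −x² = −6. Subtract (−6)·D = 6x² + 6x + 18. Remainder: 0.

R(x) = 0, so D(x) is a factor of P(x). yes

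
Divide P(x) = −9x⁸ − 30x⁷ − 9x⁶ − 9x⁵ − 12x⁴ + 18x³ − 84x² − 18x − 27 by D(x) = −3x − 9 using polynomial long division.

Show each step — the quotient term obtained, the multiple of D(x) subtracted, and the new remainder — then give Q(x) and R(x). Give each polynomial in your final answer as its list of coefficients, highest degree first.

Step 1: lead(−9x⁸ − 30x⁷ − 9x⁶ − 9x⁵ − 12x⁴ + 18x³ − 84x² − 18x − 27) ÷ lead(D) = −9x⁸ ÷ −3x = 3x⁷. Subtract (3x⁷)·D = −9x⁸ − 27x⁷. Remainder: −3x⁷ − 9x⁶ − 9x⁵ − 12x⁴ + 18x³ − 84x² − 18x − 27.
Step 2: lead(−3x⁷ − 9x⁶ − 9x⁵ − 12x⁴ + 18x³ − 84x² − 18x − 27) ÷ lead(D) = −3x⁷ ÷ −3x = x⁶. Subtract (x⁶)·D = −3x⁷ − 9x⁶. Remainder: −9x⁵ − 12x⁴ + 18x³ − 84x² − 18x − 27.
Step 3: lead(−9x⁵ − 12x⁴ + 18x³ − 84x² − 18x − 27) ÷ lead(D) = −9x⁵ ÷ −3x = 3x⁴. Subtract (3x⁴)·D = −9x⁵ − 27x⁴. Remainder: 15x⁴ + 18x³ − 84x² − 18x − 27.
Step 4: lead(15x⁴ + 18x³ − 84x² − 18x − 27) ÷ lead(D) = 15x⁴ ÷ −3x = −5x³. Subtract (−5x³)·D = 15x⁴ + 45x³. Remainder: −27x³ − 84x² − 18x − 27.
Step 5: lead(−27x³ − 84x² − 18x − 27) ÷ lead(D) = −27x³ ÷ −3x = 9x². Subtract (9x²)·D = −27x³ − 81x². Remainder: −3x² − 18x − 27.
Step 6: lead(−3x² − 18x − 27) ÷ lead(D) = −3x² ÷ −3x = x. Subtract (x)·D = −3x² − 9x. Remainder: −9x − 27.
Step 7: lead(−9x − 27) ÷ lead(D) = −9x ÷ −3x = 3. Subtract (3)·D = −9x − 27. Remainder: 0.

Q = [3, 1, 0, 3, -5, 9, 1, 3]; R = [0]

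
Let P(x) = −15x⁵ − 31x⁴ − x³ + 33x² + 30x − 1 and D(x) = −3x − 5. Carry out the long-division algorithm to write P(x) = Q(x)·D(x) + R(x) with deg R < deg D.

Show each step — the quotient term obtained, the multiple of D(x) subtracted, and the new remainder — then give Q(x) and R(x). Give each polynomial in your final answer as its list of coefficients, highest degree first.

Q = [5, 2, -3, -6, 0]; R = [-1]

Step 1: lead(−15x⁵ − 31x⁴ − x³ + 33x² + 30x − 1) ÷ lead(D) = −15x⁵ ÷ −3x = 5x⁴. Subtract (5x⁴)·D = −15x⁵ − 25x⁴. Remainder: −6x⁴ − x³ + 33x² + 30x − 1.
Step 2: lead(−6x⁴ − x³ + 33x² + 30x − 1) ÷ lead(D) = −6x⁴ ÷ −3x = 2x³. Subtract (2x³)·D = −6x⁴ − 10x³. Remainder: 9x³ + 33x² + 30x − 1.
Step 3: lead(9x³ + 33x² + 30x − 1) ÷ lead(D) = 9x³ ÷ −3x = −3x². Subtract (−3x²)·D = 9x³ + 15x². Remainder: 18x² + 30x − 1.
Step 4: lead(18x² + 30x − 1) ÷ lead(D) = 18x² ÷ −3x = −6x. Subtract (−6x)·D = 18x² + 30x. Remainder: −1.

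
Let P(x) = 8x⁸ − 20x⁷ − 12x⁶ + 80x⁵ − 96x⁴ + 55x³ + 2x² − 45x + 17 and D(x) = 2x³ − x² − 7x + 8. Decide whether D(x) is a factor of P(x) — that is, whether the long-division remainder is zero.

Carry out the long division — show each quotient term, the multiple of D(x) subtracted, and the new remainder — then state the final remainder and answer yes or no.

Step 1: lead(8x⁸ − 20x⁷ − 12x⁶ + 80x⁵ − 96x⁴ + 55x³ + 2x² − 45x + 17) ÷ lead(D) = 8x⁸ ÷ 2x³ = 4x⁵. Subtract (4x⁵)·D = 8x⁸ − 4x⁷ − 28x⁶ + 32x⁵. Remainder: −16x⁷ + 16x⁶ + 48x⁵ − 96x⁴ + 55x³ + 2x² − 45x + 17.
Step 2: lead(−16x⁷ + 16x⁶ + 48x⁵ − 96x⁴ + 55x³ + 2x² − 45x + 17) ÷ lead(D) = −16x⁷ ÷ 2x³ = −8x⁴. Subtract (−8x⁴)·D = −16x⁷ + 8x⁶ + 56x⁵ − 64x⁴. Remainder: 8x⁶ − 8x⁵ − 32x⁴ + 55x³ + 2x² − 45x + 17.
Step 3: lead(8x⁶ − 8x⁵ − 32x⁴ + 55x³ + 2x² − 45x + 17) ÷ lead(D) = 8x⁶ ÷ 2x³ = 4x³. Subtract (4x³)·D = 8x⁶ − 4x⁵ − 28x⁴ + 32x³. Remainder: −4x⁵ − 4x⁴ + 23x³ + 2x² − 45x + 17.
Step 4: lead(−4x⁵ − 4x⁴ + 23x³ + 2x² − 45x + 17) ÷ lead(D) = −4x⁵ ÷ 2x³ = −2x². Subtract (−2x²)·D = −4x⁵ + 2x⁴ + 14x³ − 16x². Remainder: −6x⁴ + 9x³ + 18x² − 45x + 17.
Step 5: lead(−6x⁴ + 9x³ + 18x² − 45x + 17) ÷ lead(D) = −6x⁴ ÷ 2x³ = −3x. Subtract (−3x)·D = −6x⁴ + 3x³ + 21x² − 24x. Remainder: 6x³ − 3x² − 21x + 17.
Step 6: lead(6x³ − 3x² − 21x + 17) ÷ lead(D) = 6x³ ÷ 2x³ = 3. Subtract (3)·D = 6x³ − 3x² − 21x + 24. Remainder: −7.

R(x) = −7, so D(x) is not a factor of P(x). no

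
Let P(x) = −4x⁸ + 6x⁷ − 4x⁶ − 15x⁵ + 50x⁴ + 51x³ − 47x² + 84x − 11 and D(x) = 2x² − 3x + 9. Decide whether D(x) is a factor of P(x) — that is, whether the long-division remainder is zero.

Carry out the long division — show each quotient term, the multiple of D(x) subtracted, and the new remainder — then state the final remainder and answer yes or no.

R(x) = −2, so D(x) is not a factor of P(x). no

Step 1: lead(−4x⁸ + 6x⁷ − 4x⁶ − 15x⁵ + 50x⁴ + 51x³ − 47x² + 84x − 11) ÷ lead(D) = −4x⁸ ÷ 2x² = −2x⁶. Subtract (−2x⁶)·D = −4x⁸ + 6x⁷ − 18x⁶. Remainder: 14x⁶ − 15x⁵ + 50x⁴ + 51x³ − 47x² + 84x − 11.
Step 2: lead(14x⁶ − 15x⁵ + 50x⁴ + 51x³ − 47x² + 84x − 11) ÷ lead(D) = 14x⁶ ÷ 2x² = 7x⁴. Subtract (7x⁴)·D = 14x⁶ − 21x⁵ + 63x⁴. Remainder: 6x⁵ − 13x⁴ + 51x³ − 47x² + 84x − 11.
Step 3: lead(6x⁵ − 13x⁴ + 51x³ − 47x² + 84x − 11) ÷ lead(D) = 6x⁵ ÷ 2x² = 3x³. Subtract (3x³)·D = 6x⁵ − 9x⁴ + 27x³. Remainder: −4x⁴ + 24x³ − 47x² + 84x − 11.
Step 4: lead(−4x⁴ + 24x³ − 47x² + 84x − 11) ÷ lead(D) = −4x⁴ ÷ 2x² = −2x². Subtract (−2x²)·D = −4x⁴ + 6x³ − 18x². Remainder: 18x³ − 29x² + 84x − 11.
Step 5: lead(18x³ − 29x² + 84x − 11) ÷ lead(D) = 18x³ ÷ 2x² = 9x. Subtract (9x)·D = 18x³ − 27x² + 81x. Remainder: −2x² + 3x − 11.
Step 6: lead(−2x² + 3x − 11) ÷ lead(D) = −2x² ÷ 2x² = −1. Subtract (−1)·D = −2x² + 3x − 9. Remainder: −2.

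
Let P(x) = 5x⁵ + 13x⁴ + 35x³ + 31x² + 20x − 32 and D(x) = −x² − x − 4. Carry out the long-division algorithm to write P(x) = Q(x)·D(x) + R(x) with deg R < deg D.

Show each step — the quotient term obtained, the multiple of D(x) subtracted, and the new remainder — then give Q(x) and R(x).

Step 1: lead(5x⁵ + 13x⁴ + 35x³ + 31x² + 20x − 32) ÷ lead(D) = 5x⁵ ÷ −x² = −5x³. Subtract (−5x³)·D = 5x⁵ + 5x⁴ + 20x³. Remainder: 8x⁴ + 15x³ + 31x² + 20x − 32.
Step 2: lead(8x⁴ + 15x³ + 31x² + 20x − 32) ÷ lead(D) = 8x⁴ ÷ −x² = −8x². Subtract (−8x²)·D = 8x⁴ + 8x³ + 32x². Remainder: 7x³ − x² + 20x − 32.
Step 3: lead(7x³ − x² + 20x − 32) ÷ lead(D) = 7x³ ÷ −x² = −7x. Subtract (−7x)·D = 7x³ + 7x² + 28x. Remainder: −8x² − 8x − 32.
Step 4: lead(−8x² − 8x − 32) ÷ lead(D) = −8x² ÷ −x² = 8. Subtract (8)·D = −8x² − 8x − 32. Remainder: 0.

Q(x) = −5x³ − 8x² − 7x + 8; R(x) = 0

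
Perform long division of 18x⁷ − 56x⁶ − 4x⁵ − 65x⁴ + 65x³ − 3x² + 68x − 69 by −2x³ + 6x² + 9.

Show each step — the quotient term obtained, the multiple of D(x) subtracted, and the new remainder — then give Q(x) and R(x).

Step 1: lead(18x⁷ − 56x⁶ − 4x⁵ − 65x⁴ + 65x³ − 3x² + 68x − 69) ÷ lead(D) = 18x⁷ ÷ −2x³ = −9x⁴. Subtract (−9x⁴)·D = 18x⁷ − 54x⁶ − 81x⁴. Remainder: −2x⁶ − 4x⁵ + 16x⁴ + 65x³ − 3x² + 68x − 69.
Step 2: lead(−2x⁶ − 4x⁵ + 16x⁴ + 65x³ − 3x² + 68x − 69) ÷ lead(D) = −2x⁶ ÷ −2x³ = x³. Subtract (x³)·D = −2x⁶ + 6x⁵ + 9x³. Remainder: −10x⁵ + 16x⁴ + 56x³ − 3x² + 68x − 69.
Step 3: lead(−10x⁵ + 16x⁴ + 56x³ − 3x² + 68x − 69) ÷ lead(D) = −10x⁵ ÷ −2x³ = 5x². Subtract (5x²)·D = −10x⁵ + 30x⁴ + 45x². Remainder: −14x⁴ + 56x³ − 48x² + 68x − 69.
Step 4: lead(−14x⁴ + 56x³ − 48x² + 68x − 69) ÷ lead(D) = −14x⁴ ÷ −2x³ = 7x. Subtract (7x)·D = −14x⁴ + 42x³ + 63x. Remainder: 14x³ − 48x² + 5x − 69.
Step 5: lead(14x³ − 48x² + 5x − 69) ÷ lead(D) = 14x³ ÷ −2x³ = −7. Subtract (−7)·D = 14x³ − 42x² − 63. Remainder: −6x² + 5x − 6.

Q(x) = −9x⁴ + x³ + 5x² + 7x − 7; R(x) = −6x² + 5x − 6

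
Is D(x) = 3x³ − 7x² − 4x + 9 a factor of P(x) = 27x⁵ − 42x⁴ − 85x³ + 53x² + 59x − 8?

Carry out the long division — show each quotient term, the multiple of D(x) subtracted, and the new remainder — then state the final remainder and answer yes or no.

R(x) = −4x − 8, so D(x) is not a factor of P(x). no

Step 1: lead(27x⁵ − 42x⁴ − 85x³ + 53x² + 59x − 8) ÷ lead(D) = 27x⁵ ÷ 3x³ = 9x². Subtract (9x²)·D = 27x⁵ − 63x⁴ − 36x³ + 81x². Remainder: 21x⁴ − 49x³ − 28x² + 59x − 8.
Step 2: lead(21x⁴ − 49x³ − 28x² + 59x − 8) ÷ lead(D) = 21x⁴ ÷ 3x³ = 7x. Subtract (7x)·D = 21x⁴ − 49x³ − 28x² + 63x. Remainder: −4x − 8.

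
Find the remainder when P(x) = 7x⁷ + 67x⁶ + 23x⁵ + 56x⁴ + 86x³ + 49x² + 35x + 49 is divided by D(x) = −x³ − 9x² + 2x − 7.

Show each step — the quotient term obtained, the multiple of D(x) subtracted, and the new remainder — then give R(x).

Step 1: lead(7x⁷ + 67x⁶ + 23x⁵ + 56x⁴ + 86x³ + 49x² + 35x + 49) ÷ lead(D) = 7x⁷ ÷ −x³ = −7x⁴. Subtract (−7x⁴)·D = 7x⁷ + 63x⁶ − 14x⁵ + 49x⁴. Remainder: 4x⁶ + 37x⁵ + 7x⁴ + 86x³ + 49x² + 35x + 49.
Step 2: lead(4x⁶ + 37x⁵ + 7x⁴ + 86x³ + 49x² + 35x + 49) ÷ lead(D) = 4x⁶ ÷ −x³ = −4x³. Subtract (−4x³)·D = 4x⁶ + 36x⁵ − 8x⁴ + 28x³. Remainder: x⁵ + 15x⁴ + 58x³ + 49x² + 35x + 49.
Step 3: lead(x⁵ + 15x⁴ + 58x³ + 49x² + 35x + 49) ÷ lead(D) = x⁵ ÷ −x³ = −x². Subtract (−x²)·D = x⁵ + 9x⁴ − 2x³ + 7x². Remainder: 6x⁴ + 60x³ + 42x² + 35x + 49.
Step 4: lead(6x⁴ + 60x³ + 42x² + 35x + 49) ÷ lead(D) = 6x⁴ ÷ −x³ = −6x. Subtract (−6x)·D = 6x⁴ + 54x³ − 12x² + 42x. Remainder: 6x³ + 54x² − 7x + 49.
Step 5: lead(6x³ + 54x² − 7x + 49) ÷ lead(D) = 6x³ ÷ −x³ = −6. Subtract (−6)·D = 6x³ + 54x² − 12x + 42. Remainder: 5x + 7.

R(x) = 5x + 7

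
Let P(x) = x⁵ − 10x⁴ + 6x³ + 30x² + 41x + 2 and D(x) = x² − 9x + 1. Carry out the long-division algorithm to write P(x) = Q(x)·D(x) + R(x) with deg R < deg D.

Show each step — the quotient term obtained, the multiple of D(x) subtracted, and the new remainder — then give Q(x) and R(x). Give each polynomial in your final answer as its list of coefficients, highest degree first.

Step 1: lead(x⁵ − 10x⁴ + 6x³ + 30x² + 41x + 2) ÷ lead(D) = x⁵ ÷ x² = x³. Subtract (x³)·D = x⁵ − 9x⁴ + x³. Remainder: −x⁴ + 5x³ + 30x² + 41x + 2.
Step 2: lead(−x⁴ + 5x³ + 30x² + 41x + 2) ÷ lead(D) = −x⁴ ÷ x² = −x². Subtract (−x²)·D = −x⁴ + 9x³ − x². Remainder: −4x³ + 31x² + 41x + 2.
Step 3: lead(−4x³ + 31x² + 41x + 2) ÷ lead(D) = −4x³ ÷ x² = −4x. Subtract (−4x)·D = −4x³ + 36x² − 4x. Remainder: −5x² + 45x + 2.
Step 4: lead(−5x² + 45x + 2) ÷ lead(D) = −5x² ÷ x² = −5. Subtract (−5)·D = −5x² + 45x − 5. Remainder: 7.

Q = [1, -1, -4, -5]; R = [7]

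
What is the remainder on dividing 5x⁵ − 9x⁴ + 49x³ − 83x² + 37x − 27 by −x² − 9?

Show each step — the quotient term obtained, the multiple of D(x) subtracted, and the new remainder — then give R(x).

R(x) = x − 9

Step 1: lead(5x⁵ − 9x⁴ + 49x³ − 83x² + 37x − 27) ÷ lead(D) = 5x⁵ ÷ −x² = −5x³. Subtract (−5x³)·D = 5x⁵ + 45x³. Remainder: −9x⁴ + 4x³ − 83x² + 37x − 27.
Step 2: lead(−9x⁴ + 4x³ − 83x² + 37x − 27) ÷ lead(D) = −9x⁴ ÷ −x² = 9x². Subtract (9x²)·D = −9x⁴ − 81x². Remainder: 4x³ − 2x² + 37x − 27.
Step 3: lead(4x³ − 2x² + 37x − 27) ÷ lead(D) = 4x³ ÷ −x² = −4x. Subtract (−4x)·D = 4x³ + 36x. Remainder: −2x² + x − 27.
Step 4: lead(−2x² + x − 27) ÷ lead(D) = −2x² ÷ −x² = 2. Subtract (2)·D = −2x² − 18. Remainder: x − 9.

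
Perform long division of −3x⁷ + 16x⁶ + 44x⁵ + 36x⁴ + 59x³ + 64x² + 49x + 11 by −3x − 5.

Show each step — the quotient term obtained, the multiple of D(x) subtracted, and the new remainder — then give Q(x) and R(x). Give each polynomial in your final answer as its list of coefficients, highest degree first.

Step 1: lead(−3x⁷ + 16x⁶ + 44x⁵ + 36x⁴ + 59x³ + 64x² + 49x + 11) ÷ lead(D) = −3x⁷ ÷ −3x = x⁶. Subtract (x⁶)·D = −3x⁷ − 5x⁶. Remainder: 21x⁶ + 44x⁵ + 36x⁴ + 59x³ + 64x² + 49x + 11.
Step 2: lead(21x⁶ + 44x⁵ + 36x⁴ + 59x³ + 64x² + 49x + 11) ÷ lead(D) = 21x⁶ ÷ −3x = −7x⁵. Subtract (−7x⁵)·D = 21x⁶ + 35x⁵. Remainder: 9x⁵ + 36x⁴ + 59x³ + 64x² + 49x + 11.
Step 3: lead(9x⁵ + 36x⁴ + 59x³ + 64x² + 49x + 11) ÷ lead(D) = 9x⁵ ÷ −3x = −3x⁴. Subtract (−3x⁴)·D = 9x⁵ + 15x⁴. Remainder: 21x⁴ + 59x³ + 64x² + 49x + 11.
Step 4: lead(21x⁴ + 59x³ + 64x² + 49x + 11) ÷ lead(D) = 21x⁴ ÷ −3x = −7x³. Subtract (−7x³)·D = 21x⁴ + 35x³. Remainder: 24x³ + 64x² + 49x + 11.
Step 5: lead(24x³ + 64x² + 49x + 11) ÷ lead(D) = 24x³ ÷ −3x = −8x². Subtract (−8x²)·D = 24x³ + 40x². Remainder: 24x² + 49x + 11.
Step 6: lead(24x² + 49x + 11) ÷ lead(D) = 24x² ÷ −3x = −8x. Subtract (−8x)·D = 24x² + 40x. Remainder: 9x + 11.
Step 7: lead(9x + 11) ÷ lead(D) = 9x ÷ −3x = −3. Subtract (−3)·D = 9x + 15. Remainder: −4.

Q = [1, -7, -3, -7, -8, -8, -3]; R = [-4]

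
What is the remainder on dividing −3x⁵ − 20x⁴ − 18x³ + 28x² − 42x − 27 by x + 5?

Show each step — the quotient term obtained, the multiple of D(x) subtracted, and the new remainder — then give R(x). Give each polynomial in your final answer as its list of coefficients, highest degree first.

Step 1: lead(−3x⁵ − 20x⁴ − 18x³ + 28x² − 42x − 27) ÷ lead(D) = −3x⁵ ÷ x = −3x⁴. Subtract (−3x⁴)·D = −3x⁵ − 15x⁴. Remainder: −5x⁴ − 18x³ + 28x² − 42x − 27.
Step 2: lead(−5x⁴ − 18x³ + 28x² − 42x − 27) ÷ lead(D) = −5x⁴ ÷ x = −5x³. Subtract (−5x³)·D = −5x⁴ − 25x³. Remainder: 7x³ + 28x² − 42x − 27.
Step 3: lead(7x³ + 28x² − 42x − 27) ÷ lead(D) = 7x³ ÷ x = 7x². Subtract (7x²)·D = 7x³ + 35x². Remainder: −7x² − 42x − 27.
Step 4: lead(−7x² − 42x − 27) ÷ lead(D) = −7x² ÷ x = −7x. Subtract (−7x)·D = −7x² − 35x. Remainder: −7x − 27.
Step 5: lead(−7x − 27) ÷ lead(D) = −7x ÷ x = −7. Subtract (−7)·D = −7x − 35. Remainder: 8.

R = [8]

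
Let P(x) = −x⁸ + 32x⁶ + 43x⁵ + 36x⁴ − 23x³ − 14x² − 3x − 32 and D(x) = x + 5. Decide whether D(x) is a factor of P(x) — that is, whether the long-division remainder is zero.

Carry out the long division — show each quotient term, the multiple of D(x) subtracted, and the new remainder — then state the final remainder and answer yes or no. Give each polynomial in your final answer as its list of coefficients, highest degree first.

R = [8], so D(x) is not a factor of P(x). no

Step 1: lead(−x⁸ + 32x⁶ + 43x⁵ + 36x⁴ − 23x³ − 14x² − 3x − 32) ÷ lead(D) = −x⁸ ÷ x = −x⁷. Subtract (−x⁷)·D = −x⁸ − 5x⁷. Remainder: 5x⁷ + 32x⁶ + 43x⁵ + 36x⁴ − 23x³ − 14x² − 3x − 32.
Step 2: lead(5x⁷ + 32x⁶ + 43x⁵ + 36x⁴ − 23x³ − 14x² − 3x − 32) ÷ lead(D) = 5x⁷ ÷ x = 5x⁶. Subtract (5x⁶)·D = 5x⁷ + 25x⁶. Remainder: 7x⁶ + 43x⁵ + 36x⁴ − 23x³ − 14x² − 3x − 32.
Step 3: lead(7x⁶ + 43x⁵ + 36x⁴ − 23x³ − 14x² − 3x − 32) ÷ lead(D) = 7x⁶ ÷ x = 7x⁵. Subtract (7x⁵)·D = 7x⁶ + 35x⁵. Remainder: 8x⁵ + 36x⁴ − 23x³ − 14x² − 3x − 32.
Step 4: lead(8x⁵ + 36x⁴ − 23x³ − 14x² − 3x − 32) ÷ lead(D) = 8x⁵ ÷ x = 8x⁴. Subtract (8x⁴)·D = 8x⁵ + 40x⁴. Remainder: −4x⁴ − 23x³ − 14x² − 3x − 32.
Step 5: lead(−4x⁴ − 23x³ − 14x² − 3x − 32) ÷ lead(D) = −4x⁴ ÷ x = −4x³. Subtract (−4x³)·D = −4x⁴ − 20x³. Remainder: −3x³ − 14x² − 3x − 32.
Step 6: lead(−3x³ − 14x² − 3x − 32) ÷ lead(D) = −3x³ ÷ x = −3x². Subtract (−3x²)·D = −3x³ − 15x². Remainder: x² − 3x − 32.
Step 7: lead(x² − 3x − 32) ÷ lead(D) = x² ÷ x = x. Subtract (x)·D = x² + 5x. Remainder: −8x − 32.
Step 8: lead(−8x − 32) ÷ lead(D) = −8x ÷ x = −8. Subtract (−8)·D = −8x − 40. Remainder: 8.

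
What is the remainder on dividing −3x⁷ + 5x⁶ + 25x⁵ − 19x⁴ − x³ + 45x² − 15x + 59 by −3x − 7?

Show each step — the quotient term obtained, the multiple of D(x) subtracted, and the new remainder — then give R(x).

Step 1: lead(−3x⁷ + 5x⁶ + 25x⁵ − 19x⁴ − x³ + 45x² − 15x + 59) ÷ lead(D) = −3x⁷ ÷ −3x = x⁶. Subtract (x⁶)·D = −3x⁷ − 7x⁶. Remainder: 12x⁶ + 25x⁵ − 19x⁴ − x³ + 45x² − 15x + 59.
Step 2: lead(12x⁶ + 25x⁵ − 19x⁴ − x³ + 45x² − 15x + 59) ÷ lead(D) = 12x⁶ ÷ −3x = −4x⁵. Subtract (−4x⁵)·D = 12x⁶ + 28x⁵. Remainder: −3x⁵ − 19x⁴ − x³ + 45x² − 15x + 59.
Step 3: lead(−3x⁵ − 19x⁴ − x³ + 45x² − 15x + 59) ÷ lead(D) = −3x⁵ ÷ −3x = x⁴. Subtract (x⁴)·D = −3x⁵ − 7x⁴. Remainder: −12x⁴ − x³ + 45x² − 15x + 59.
Step 4: lead(−12x⁴ − x³ + 45x² − 15x + 59) ÷ lead(D) = −12x⁴ ÷ −3x = 4x³. Subtract (4x³)·D = −12x⁴ − 28x³. Remainder: 27x³ + 45x² − 15x + 59.
Step 5: lead(27x³ + 45x² − 15x + 59) ÷ lead(D) = 27x³ ÷ −3x = −9x². Subtract (−9x²)·D = 27x³ + 63x². Remainder: −18x² − 15x + 59.
Step 6: lead(−18x² − 15x + 59) ÷ lead(D) = −18x² ÷ −3x = 6x. Subtract (6x)·D = −18x² − 42x. Remainder: 27x + 59.
Step 7: lead(27x + 59) ÷ lead(D) = 27x ÷ −3x = −9. Subtract (−9)·D = 27x + 63. Remainder: −4.

R(x) = −4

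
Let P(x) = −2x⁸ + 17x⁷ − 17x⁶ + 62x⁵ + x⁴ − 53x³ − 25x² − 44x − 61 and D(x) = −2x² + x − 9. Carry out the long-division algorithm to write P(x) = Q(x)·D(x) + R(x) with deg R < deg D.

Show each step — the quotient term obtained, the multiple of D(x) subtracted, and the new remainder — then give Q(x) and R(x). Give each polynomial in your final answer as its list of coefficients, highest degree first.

Q = [1, -8, 0, 5, 2, 5, 6]; R = [-5, -7]

Step 1: lead(−2x⁸ + 17x⁷ − 17x⁶ + 62x⁵ + x⁴ − 53x³ − 25x² − 44x − 61) ÷ lead(D) = −2x⁸ ÷ −2x² = x⁶. Subtract (x⁶)·D = −2x⁸ + x⁷ − 9x⁶. Remainder: 16x⁷ − 8x⁶ + 62x⁵ + x⁴ − 53x³ − 25x² − 44x − 61.
Step 2: lead(16x⁷ − 8x⁶ + 62x⁵ + x⁴ − 53x³ − 25x² − 44x − 61) ÷ lead(D) = 16x⁷ ÷ −2x² = −8x⁵. Subtract (−8x⁵)·D = 16x⁷ − 8x⁶ + 72x⁵. Remainder: −10x⁵ + x⁴ − 53x³ − 25x² − 44x − 61.
Step 3: lead(−10x⁵ + x⁴ − 53x³ − 25x² − 44x − 61) ÷ lead(D) = −10x⁵ ÷ −2x² = 5x³. Subtract (5x³)·D = −10x⁵ + 5x⁴ − 45x³. Remainder: −4x⁴ − 8x³ − 25x² − 44x − 61.
Step 4: lead(−4x⁴ − 8x³ − 25x² − 44x − 61) ÷ lead(D) = −4x⁴ ÷ −2x² = 2x². Subtract (2x²)·D = −4x⁴ + 2x³ − 18x². Remainder: −10x³ − 7x² − 44x − 61.
Step 5: lead(−10x³ − 7x² − 44x − 61) ÷ lead(D) = −10x³ ÷ −2x² = 5x. Subtract (5x)·D = −10x³ + 5x² − 45x. Remainder: −12x² + x − 61.
Step 6: lead(−12x² + x − 61) ÷ lead(D) = −12x² ÷ −2x² = 6. Subtract (6)·D = −12x² + 6x − 54. Remainder: −5x − 7.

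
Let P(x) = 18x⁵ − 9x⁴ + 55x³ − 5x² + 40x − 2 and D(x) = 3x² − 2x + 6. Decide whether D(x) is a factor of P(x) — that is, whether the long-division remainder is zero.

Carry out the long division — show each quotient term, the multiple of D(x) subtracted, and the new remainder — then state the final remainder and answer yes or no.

Step 1: lead(18x⁵ − 9x⁴ + 55x³ − 5x² + 40x − 2) ÷ lead(D) = 18x⁵ ÷ 3x² = 6x³. Subtract (6x³)·D = 18x⁵ − 12x⁴ + 36x³. Remainder: 3x⁴ + 19x³ − 5x² + 40x − 2.
Step 2: lead(3x⁴ + 19x³ − 5x² + 40x − 2) ÷ lead(D) = 3x⁴ ÷ 3x² = x². Subtract (x²)·D = 3x⁴ − 2x³ + 6x². Remainder: 21x³ − 11x² + 40x − 2.
Step 3: lead(21x³ − 11x² + 40x − 2) ÷ lead(D) = 21x³ ÷ 3x² = 7x. Subtract (7x)·D = 21x³ − 14x² + 42x. Remainder: 3x² − 2x − 2.
Step 4: lead(3x² − 2x − 2) ÷ lead(D) = 3x² ÷ 3x² = 1. Subtract (1)·D = 3x² − 2x + 6. Remainder: −8.

R(x) = −8, so D(x) is not a factor of P(x). no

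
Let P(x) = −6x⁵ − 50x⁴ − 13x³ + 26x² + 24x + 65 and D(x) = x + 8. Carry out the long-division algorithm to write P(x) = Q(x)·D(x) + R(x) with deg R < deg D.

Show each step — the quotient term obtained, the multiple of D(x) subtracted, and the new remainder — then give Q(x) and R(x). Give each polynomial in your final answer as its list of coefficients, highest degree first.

Q = [-6, -2, 3, 2, 8]; R = [1]

Step 1: lead(−6x⁵ − 50x⁴ − 13x³ + 26x² + 24x + 65) ÷ lead(D) = −6x⁵ ÷ x = −6x⁴. Subtract (−6x⁴)·D = −6x⁵ − 48x⁴. Remainder: −2x⁴ − 13x³ + 26x² + 24x + 65.
Step 2: lead(−2x⁴ − 13x³ + 26x² + 24x + 65) ÷ lead(D) = −2x⁴ ÷ x = −2x³. Subtract (−2x³)·D = −2x⁴ − 16x³. Remainder: 3x³ + 26x² + 24x + 65.
Step 3: lead(3x³ + 26x² + 24x + 65) ÷ lead(D) = 3x³ ÷ x = 3x². Subtract (3x²)·D = 3x³ + 24x². Remainder: 2x² + 24x + 65.
Step 4: lead(2x² + 24x + 65) ÷ lead(D) = 2x² ÷ x = 2x. Subtract (2x)·D = 2x² + 16x. Remainder: 8x + 65.
Step 5: lead(8x + 65) ÷ lead(D) = 8x ÷ x = 8. Subtract (8)·D = 8x + 64. Remainder: 1.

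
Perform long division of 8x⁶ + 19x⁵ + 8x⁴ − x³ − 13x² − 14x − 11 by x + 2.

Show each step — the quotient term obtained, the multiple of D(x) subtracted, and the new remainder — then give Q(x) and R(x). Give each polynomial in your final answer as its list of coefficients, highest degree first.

Q = [8, 3, 2, -5, -3, -8]; R = [5]

Step 1: lead(8x⁶ + 19x⁵ + 8x⁴ − x³ − 13x² − 14x − 11) ÷ lead(D) = 8x⁶ ÷ x = 8x⁵. Subtract (8x⁵)·D = 8x⁶ + 16x⁵. Remainder: 3x⁵ + 8x⁴ − x³ − 13x² − 14x − 11.
Step 2: lead(3x⁵ + 8x⁴ − x³ − 13x² − 14x − 11) ÷ lead(D) = 3x⁵ ÷ x = 3x⁴. Subtract (3x⁴)·D = 3x⁵ + 6x⁴. Remainder: 2x⁴ − x³ − 13x² − 14x − 11.
Step 3: lead(2x⁴ − x³ − 13x² − 14x − 11) ÷ lead(D) = 2x⁴ ÷ x = 2x³. Subtract (2x³)·D = 2x⁴ + 4x³. Remainder: −5x³ − 13x² − 14x − 11.
Step 4: lead(−5x³ − 13x² − 14x − 11) ÷ lead(D) = −5x³ ÷ x = −5x². Subtract (−5x²)·D = −5x³ − 10x². Remainder: −3x² − 14x − 11.
Step 5: lead(−3x² − 14x − 11) ÷ lead(D) = −3x² ÷ x = −3x. Subtract (−3x)·D = −3x² − 6x. Remainder: −8x − 11.
Step 6: lead(−8x − 11) ÷ lead(D) = −8x ÷ x = −8. Subtract (−8)·D = −8x − 16. Remainder: 5.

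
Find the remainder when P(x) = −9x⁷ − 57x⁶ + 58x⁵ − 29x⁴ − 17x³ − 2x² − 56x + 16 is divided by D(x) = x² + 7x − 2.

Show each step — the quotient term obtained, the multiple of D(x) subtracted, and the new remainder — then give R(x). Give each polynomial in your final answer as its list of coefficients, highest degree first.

R = [0]

Step 1: lead(−9x⁷ − 57x⁶ + 58x⁵ − 29x⁴ − 17x³ − 2x² − 56x + 16) ÷ lead(D) = −9x⁷ ÷ x² = −9x⁵. Subtract (−9x⁵)·D = −9x⁷ − 63x⁶ + 18x⁵. Remainder: 6x⁶ + 40x⁵ − 29x⁴ − 17x³ − 2x² − 56x + 16.
Step 2: lead(6x⁶ + 40x⁵ − 29x⁴ − 17x³ − 2x² − 56x + 16) ÷ lead(D) = 6x⁶ ÷ x² = 6x⁴. Subtract (6x⁴)·D = 6x⁶ + 42x⁵ − 12x⁴. Remainder: −2x⁵ − 17x⁴ − 17x³ − 2x² − 56x + 16.
Step 3: lead(−2x⁵ − 17x⁴ − 17x³ − 2x² − 56x + 16) ÷ lead(D) = −2x⁵ ÷ x² = −2x³. Subtract (−2x³)·D = −2x⁵ − 14x⁴ + 4x³. Remainder: −3x⁴ − 21x³ − 2x² − 56x + 16.
Step 4: lead(−3x⁴ − 21x³ − 2x² − 56x + 16) ÷ lead(D) = −3x⁴ ÷ x² = −3x². Subtract (−3x²)·D = −3x⁴ − 21x³ + 6x². Remainder: −8x² − 56x + 16.
Step 5: lead(−8x² − 56x + 16) ÷ lead(D) = −8x² ÷ x² = −8. Subtract (−8)·D = −8x² − 56x + 16. Remainder: 0.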